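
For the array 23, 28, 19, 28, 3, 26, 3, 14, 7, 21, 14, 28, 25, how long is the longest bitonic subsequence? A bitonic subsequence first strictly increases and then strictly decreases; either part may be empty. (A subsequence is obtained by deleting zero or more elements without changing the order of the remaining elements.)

Let inc[i] be the LIS ending at i and dec[i] the longest strictly decreasing subsequence starting at i. inc = [1, 2, 1, 2, 1, 2, 1, 2, 2, 3, 3, 4, 4], dec = [4, 4, 3, 4, 1, 3, 1, 2, 1, 2, 1, 2, 1].
max_i inc[i]+dec[i]−1 = 5, with one witness 23, 28, 26, 21, 14.

5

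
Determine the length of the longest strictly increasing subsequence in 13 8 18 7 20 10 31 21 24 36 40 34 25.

One longest increasing subsequence is 13, 18, 20, 21, 24, 36, 40 (positions 1,3,5,8,9,10,11), of length 7; no longer one exists.

7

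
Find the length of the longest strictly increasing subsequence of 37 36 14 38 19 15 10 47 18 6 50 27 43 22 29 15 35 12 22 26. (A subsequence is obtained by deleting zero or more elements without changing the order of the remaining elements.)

One longest increasing subsequence is 14, 15, 18, 27, 29, 35 (positions 3,6,9,12,15,17), of length 6; no longer one exists.

6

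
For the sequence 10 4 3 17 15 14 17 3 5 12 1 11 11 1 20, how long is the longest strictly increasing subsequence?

4

Let dp[i] be the longest increasing subsequence ending at position i. Then dp = [1, 1, 1, 2, 2, 2, 3, 1, 2, 3, 1, 3, 3, 1, 4].
The maximum is 4; one witness is 10, 15, 17, 20 at positions 1,5,7,15.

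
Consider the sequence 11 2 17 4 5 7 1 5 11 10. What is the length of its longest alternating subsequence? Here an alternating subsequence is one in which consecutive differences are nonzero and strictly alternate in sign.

Track the best alternating length ending on an up-step vs a down-step at each position: up/down = 1/1, 1/2, 3/1, 3/4, 5/4, 5/4, 1/6, 7/6, 7/4, 7/8.
The maximum over both is 8; one such subsequence is 11, 2, 17, 4, 5, 1, 11, 10.

8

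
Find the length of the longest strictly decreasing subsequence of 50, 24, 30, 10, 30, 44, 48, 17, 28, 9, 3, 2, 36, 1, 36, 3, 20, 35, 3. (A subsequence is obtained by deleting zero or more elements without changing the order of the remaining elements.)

7

Scanning left to right, the best length ending at each element is: 50→1, 24→2, 30→2, 10→3, 30→2, 44→2, 48→2, 17→3, 28→3, 9→4, 3→5, 2→6, 36→3, 1→7, 36→3, 3→5, 20→4, 35→4, 3→5.
So the longest decreasing subsequence has length 7, e.g. 50, 24, 10, 9, 3, 2, 1.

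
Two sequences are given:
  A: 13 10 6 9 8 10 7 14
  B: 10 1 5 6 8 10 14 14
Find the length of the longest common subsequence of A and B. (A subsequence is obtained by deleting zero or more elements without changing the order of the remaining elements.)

Backtracking the LCS table gives one alignment: 10 (A2,B1) → 6 (A3,B4) → 8 (A5,B5) → 10 (A6,B6) → 14 (A8,B8).
So the longest common subsequence has length 5.

5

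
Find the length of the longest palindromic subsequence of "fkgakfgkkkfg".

One longest palindromic subsequence is gfkkkfg (positions 3,6,8,9,10,11,12); it reads the same forward and backward, and the interval DP gives dp[1][12] = 7.

7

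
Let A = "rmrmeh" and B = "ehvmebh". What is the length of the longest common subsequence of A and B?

A longest common subsequence is meh (length 3); the LCS DP confirms no longer common subsequence exists.

3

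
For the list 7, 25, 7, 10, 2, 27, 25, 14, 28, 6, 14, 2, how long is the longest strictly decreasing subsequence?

5

One longest decreasing subsequence is 27, 25, 14, 6, 2 (positions 6,7,8,10,12), of length 5; no longer one exists.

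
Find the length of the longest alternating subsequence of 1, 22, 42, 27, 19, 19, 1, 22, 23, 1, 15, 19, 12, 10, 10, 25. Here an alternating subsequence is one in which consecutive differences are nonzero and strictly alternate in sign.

8

A longest alternating subsequence is 1, 22, 19, 22, 1, 15, 12, 25 (positions 1,2,5,8,10,11,13,16); its 7 consecutive differences strictly alternate in sign, and length 8 is optimal.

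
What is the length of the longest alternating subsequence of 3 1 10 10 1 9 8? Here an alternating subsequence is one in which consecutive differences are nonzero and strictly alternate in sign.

6

Track the best alternating length ending on an up-step vs a down-step at each position: up/down = 1/1, 1/2, 3/1, 3/1, 1/4, 5/4, 5/6.
The maximum over both is 6; one such subsequence is 3, 1, 10, 1, 9, 8.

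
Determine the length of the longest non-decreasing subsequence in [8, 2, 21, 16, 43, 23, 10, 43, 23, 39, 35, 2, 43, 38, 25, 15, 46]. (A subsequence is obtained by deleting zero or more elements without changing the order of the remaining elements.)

7

Let dp[i] be the longest non-decreasing subsequence ending at position i. Then dp = [1, 1, 2, 2, 3, 3, 2, 4, 4, 5, 5, 2, 6, 6, 5, 3, 7].
The maximum is 7; one witness is 8, 21, 23, 23, 39, 43, 46 at positions 1,3,6,9,10,13,17.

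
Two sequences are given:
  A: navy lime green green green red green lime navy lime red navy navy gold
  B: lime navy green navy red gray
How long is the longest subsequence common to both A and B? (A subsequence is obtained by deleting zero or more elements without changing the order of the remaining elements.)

4

A longest common subsequence is navy, green, navy, red (length 4); the LCS DP confirms no longer common subsequence exists.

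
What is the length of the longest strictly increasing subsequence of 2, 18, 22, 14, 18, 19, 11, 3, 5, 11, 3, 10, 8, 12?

5

One longest increasing subsequence is 2, 3, 5, 11, 12 (positions 1,8,9,10,14), of length 5; no longer one exists.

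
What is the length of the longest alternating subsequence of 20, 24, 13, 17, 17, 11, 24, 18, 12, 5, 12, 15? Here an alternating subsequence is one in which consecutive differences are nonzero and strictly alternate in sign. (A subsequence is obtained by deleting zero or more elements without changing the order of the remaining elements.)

8

A longest alternating subsequence is 20, 24, 13, 17, 11, 24, 5, 12 (positions 1,2,3,4,6,7,10,11); its 7 consecutive differences strictly alternate in sign, and length 8 is optimal.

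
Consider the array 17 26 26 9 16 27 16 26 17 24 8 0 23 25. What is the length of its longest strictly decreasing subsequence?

Let dp[i] be the longest decreasing subsequence ending at position i. Then dp = [1, 1, 1, 2, 2, 1, 2, 2, 3, 3, 4, 5, 4, 3].
The maximum is 5; one witness is 27, 26, 17, 8, 0 at positions 6,8,9,11,12.

5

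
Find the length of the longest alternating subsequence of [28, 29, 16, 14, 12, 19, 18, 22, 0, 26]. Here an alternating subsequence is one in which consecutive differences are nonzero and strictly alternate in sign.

8

A longest alternating subsequence is 28, 29, 16, 19, 18, 22, 0, 26 (positions 1,2,3,6,7,8,9,10); its 7 consecutive differences strictly alternate in sign, and length 8 is optimal.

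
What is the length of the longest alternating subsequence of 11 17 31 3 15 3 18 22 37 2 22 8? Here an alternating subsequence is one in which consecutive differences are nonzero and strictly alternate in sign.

9

A longest alternating subsequence is 11, 17, 3, 15, 3, 18, 2, 22, 8 (positions 1,2,4,5,6,7,10,11,12); its 8 consecutive differences strictly alternate in sign, and length 9 is optimal.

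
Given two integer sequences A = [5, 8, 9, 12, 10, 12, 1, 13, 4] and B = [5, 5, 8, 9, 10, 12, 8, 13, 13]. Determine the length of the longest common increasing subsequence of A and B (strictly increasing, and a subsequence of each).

A longest common strictly increasing subsequence is 5, 8, 9, 10, 12, 13 (length 6); it appears in order in both A and B, and no longer such subsequence exists.

6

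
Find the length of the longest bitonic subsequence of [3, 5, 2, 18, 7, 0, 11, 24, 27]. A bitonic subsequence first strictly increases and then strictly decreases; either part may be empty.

One longest bitonic subsequence is 3, 5, 7, 11, 24, 27 (positions 1,2,5,7,8,9): it rises to 27 then falls. Length 6 is optimal.

6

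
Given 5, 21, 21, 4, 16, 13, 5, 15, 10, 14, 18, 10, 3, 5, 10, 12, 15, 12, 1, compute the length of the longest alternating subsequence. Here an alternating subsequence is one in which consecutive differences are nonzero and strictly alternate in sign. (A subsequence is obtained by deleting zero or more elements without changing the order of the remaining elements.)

11

A longest alternating subsequence is 5, 21, 4, 16, 13, 15, 10, 14, 10, 15, 12 (positions 1,2,4,5,6,8,9,10,12,17,18); its 10 consecutive differences strictly alternate in sign, and length 11 is optimal.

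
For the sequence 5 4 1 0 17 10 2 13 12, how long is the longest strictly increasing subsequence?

Let dp[i] be the longest increasing subsequence ending at position i. Then dp = [1, 1, 1, 1, 2, 2, 2, 3, 3].
The maximum is 3; one witness is 5, 10, 13 at positions 1,6,8.

3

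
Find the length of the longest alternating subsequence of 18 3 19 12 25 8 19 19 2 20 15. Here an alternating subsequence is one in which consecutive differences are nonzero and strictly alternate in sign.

10

Track the best alternating length ending on an up-step vs a down-step at each position: up/down = 1/1, 1/2, 3/1, 3/4, 5/1, 3/6, 7/6, 7/6, 1/8, 9/6, 9/10.
The maximum over both is 10; one such subsequence is 18, 3, 19, 12, 25, 8, 19, 2, 20, 15.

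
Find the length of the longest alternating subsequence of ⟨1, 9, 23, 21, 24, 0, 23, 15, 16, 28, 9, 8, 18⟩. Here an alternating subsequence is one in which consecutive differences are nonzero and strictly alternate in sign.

Track the best alternating length ending on an up-step vs a down-step at each position: up/down = 1/1, 2/1, 2/1, 2/3, 4/1, 1/5, 6/5, 6/7, 8/7, 8/1, 6/9, 6/9, 10/9.
The maximum over both is 10; one such subsequence is 1, 23, 21, 24, 0, 23, 15, 16, 9, 18.

10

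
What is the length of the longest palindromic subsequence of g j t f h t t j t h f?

Using dp[i][j] = 2 + dp[i+1][j−1] if the ends match, else max(dp[i+1][j], dp[i][j−1]):
dp[1][11] = 7. A witness is fhtjthf at positions 4,5,6,8,9,10,11.

7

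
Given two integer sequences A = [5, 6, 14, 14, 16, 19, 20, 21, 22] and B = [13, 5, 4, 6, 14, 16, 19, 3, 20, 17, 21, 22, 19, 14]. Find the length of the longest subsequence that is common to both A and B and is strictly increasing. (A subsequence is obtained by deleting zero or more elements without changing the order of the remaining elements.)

For each value that appears in both, track the longest common increasing run ending there.
The best achievable length is 8; one witness is 5, 6, 14, 16, 19, 20, 21, 22 (A-positions 1,2,3,5,6,7,8,9, B-positions 2,4,5,6,7,9,11,12).

8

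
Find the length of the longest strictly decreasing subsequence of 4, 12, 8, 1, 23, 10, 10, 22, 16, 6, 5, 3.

6

Let dp[i] be the longest decreasing subsequence ending at position i. Then dp = [1, 1, 2, 3, 1, 2, 2, 2, 3, 4, 5, 6].
The maximum is 6; one witness is 23, 22, 16, 6, 5, 3 at positions 5,8,9,10,11,12.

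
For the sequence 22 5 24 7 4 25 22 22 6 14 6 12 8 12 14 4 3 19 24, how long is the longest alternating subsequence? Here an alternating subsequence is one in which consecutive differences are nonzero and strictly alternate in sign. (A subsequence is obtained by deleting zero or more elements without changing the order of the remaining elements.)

A longest alternating subsequence is 22, 5, 24, 7, 25, 6, 14, 6, 12, 8, 12, 4, 19 (positions 1,2,3,4,6,9,10,11,12,13,14,16,18); its 12 consecutive differences strictly alternate in sign, and length 13 is optimal.

13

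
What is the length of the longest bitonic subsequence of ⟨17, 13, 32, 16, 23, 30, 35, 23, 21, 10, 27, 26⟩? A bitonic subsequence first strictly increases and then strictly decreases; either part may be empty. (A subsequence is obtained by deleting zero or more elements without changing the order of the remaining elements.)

One longest bitonic subsequence is 13, 16, 23, 30, 35, 23, 21, 10 (positions 2,4,5,6,7,8,9,10): it rises to 35 then falls. Length 8 is optimal.

8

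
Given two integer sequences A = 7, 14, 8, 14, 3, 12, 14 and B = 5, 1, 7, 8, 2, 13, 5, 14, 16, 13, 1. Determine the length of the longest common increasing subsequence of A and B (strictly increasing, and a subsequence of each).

3

For each value that appears in both, track the longest common increasing run ending there.
The best achievable length is 3; one witness is 7, 8, 14 (A-positions 1,3,4, B-positions 3,4,8).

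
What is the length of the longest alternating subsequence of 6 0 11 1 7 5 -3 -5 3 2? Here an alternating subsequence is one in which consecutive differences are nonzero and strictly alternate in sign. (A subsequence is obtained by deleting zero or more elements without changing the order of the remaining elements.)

8

Track the best alternating length ending on an up-step vs a down-step at each position: up/down = 1/1, 1/2, 3/1, 3/4, 5/4, 5/6, 1/6, 1/6, 7/6, 7/8.
The maximum over both is 8; one such subsequence is 6, 0, 11, 1, 7, -3, 3, 2.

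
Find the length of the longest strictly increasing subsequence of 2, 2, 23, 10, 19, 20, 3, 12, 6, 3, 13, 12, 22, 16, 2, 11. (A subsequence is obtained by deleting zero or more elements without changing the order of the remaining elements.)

5

Let dp[i] be the longest increasing subsequence ending at position i. Then dp = [1, 1, 2, 2, 3, 4, 2, 3, 3, 2, 4, 4, 5, 5, 1, 4].
The maximum is 5; one witness is 2, 10, 19, 20, 22 at positions 1,4,5,6,13.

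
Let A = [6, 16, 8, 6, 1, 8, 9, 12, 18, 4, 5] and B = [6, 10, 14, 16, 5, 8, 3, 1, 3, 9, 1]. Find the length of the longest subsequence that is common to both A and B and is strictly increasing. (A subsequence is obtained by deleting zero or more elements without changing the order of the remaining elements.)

A longest common strictly increasing subsequence is 6, 8, 9 (length 3); it appears in order in both A and B, and no longer such subsequence exists.

3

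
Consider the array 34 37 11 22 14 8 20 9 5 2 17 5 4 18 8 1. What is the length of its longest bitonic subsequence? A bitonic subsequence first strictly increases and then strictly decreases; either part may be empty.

8

Let inc[i] be the LIS ending at i and dec[i] the longest strictly decreasing subsequence starting at i. inc = [1, 2, 1, 2, 2, 1, 3, 2, 1, 1, 3, 2, 2, 4, 3, 1], dec = [7, 7, 5, 6, 5, 4, 5, 4, 3, 2, 4, 3, 2, 3, 2, 1].
max_i inc[i]+dec[i]−1 = 8, with one witness 34, 37, 22, 20, 17, 5, 4, 1.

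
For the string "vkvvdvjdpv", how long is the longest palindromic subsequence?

Using dp[i][j] = 2 + dp[i+1][j−1] if the ends match, else max(dp[i+1][j], dp[i][j−1]):
dp[1][10] = 5. A witness is vdjdv at positions 1,5,7,8,10.

5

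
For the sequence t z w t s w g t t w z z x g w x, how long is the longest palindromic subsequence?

One longest palindromic subsequence is zwtttwz (positions 2,3,4,8,9,10,12); it reads the same forward and backward, and the interval DP gives dp[1][16] = 7.

7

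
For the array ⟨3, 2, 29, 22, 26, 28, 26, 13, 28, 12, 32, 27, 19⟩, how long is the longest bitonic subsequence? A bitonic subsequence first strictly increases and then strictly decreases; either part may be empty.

One longest bitonic subsequence is 3, 22, 26, 28, 26, 13, 12 (positions 1,4,5,6,7,8,10): it rises to 28 then falls. Length 7 is optimal.

7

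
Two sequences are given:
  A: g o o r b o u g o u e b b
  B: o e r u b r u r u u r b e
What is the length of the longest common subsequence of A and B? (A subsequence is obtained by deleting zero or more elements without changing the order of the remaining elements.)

6

Backtracking the LCS table gives one alignment: o (A2,B1) → r (A4,B3) → b (A5,B5) → u (A7,B9) → u (A10,B10) → e (A11,B13).
So the longest common subsequence has length 6.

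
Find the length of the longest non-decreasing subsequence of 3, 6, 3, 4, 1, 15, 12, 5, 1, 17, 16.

Let dp[i] be the longest non-decreasing subsequence ending at position i. Then dp = [1, 2, 2, 3, 1, 4, 4, 4, 2, 5, 5].
The maximum is 5; one witness is 3, 3, 4, 15, 17 at positions 1,3,4,6,10.

5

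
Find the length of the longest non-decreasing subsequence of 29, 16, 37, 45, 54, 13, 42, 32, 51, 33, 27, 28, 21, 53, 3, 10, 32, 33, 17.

One longest non-decreasing subsequence is 29, 37, 45, 51, 53 (positions 1,3,4,9,14), of length 5; no longer one exists.

5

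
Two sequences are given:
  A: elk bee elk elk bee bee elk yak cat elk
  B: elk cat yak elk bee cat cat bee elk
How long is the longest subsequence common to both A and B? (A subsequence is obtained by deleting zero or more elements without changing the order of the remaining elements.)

Backtracking the LCS table gives one alignment: elk (A1,B1) → elk (A4,B4) → bee (A5,B5) → bee (A6,B8) → elk (A10,B9).
So the longest common subsequence has length 5.

5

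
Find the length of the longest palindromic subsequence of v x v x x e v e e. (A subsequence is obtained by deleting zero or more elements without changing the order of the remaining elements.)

5

Using dp[i][j] = 2 + dp[i+1][j−1] if the ends match, else max(dp[i+1][j], dp[i][j−1]):
dp[1][9] = 5. A witness is vxxxv at positions 1,2,4,5,7.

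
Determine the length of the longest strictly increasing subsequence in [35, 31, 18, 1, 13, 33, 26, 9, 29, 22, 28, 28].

4

Let dp[i] be the longest increasing subsequence ending at position i. Then dp = [1, 1, 1, 1, 2, 3, 3, 2, 4, 3, 4, 4].
The maximum is 4; one witness is 1, 13, 26, 29 at positions 4,5,7,9.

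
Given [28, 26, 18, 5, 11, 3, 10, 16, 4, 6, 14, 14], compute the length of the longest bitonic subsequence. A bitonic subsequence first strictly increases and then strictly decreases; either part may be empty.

6

Let inc[i] be the LIS ending at i and dec[i] the longest strictly decreasing subsequence starting at i. inc = [1, 1, 1, 1, 2, 1, 2, 3, 2, 3, 4, 4], dec = [6, 5, 4, 2, 3, 1, 2, 2, 1, 1, 1, 1].
max_i inc[i]+dec[i]−1 = 6, with one witness 28, 26, 18, 11, 10, 6.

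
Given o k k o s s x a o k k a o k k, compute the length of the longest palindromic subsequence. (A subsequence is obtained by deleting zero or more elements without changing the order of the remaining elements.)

One longest palindromic subsequence is kkoakkaokk (positions 2,3,4,8,10,11,12,13,14,15); it reads the same forward and backward, and the interval DP gives dp[1][15] = 10.

10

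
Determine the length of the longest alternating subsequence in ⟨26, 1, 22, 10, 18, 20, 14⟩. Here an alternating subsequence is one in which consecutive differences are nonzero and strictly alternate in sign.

6

A longest alternating subsequence is 26, 1, 22, 10, 18, 14 (positions 1,2,3,4,5,7); its 5 consecutive differences strictly alternate in sign, and length 6 is optimal.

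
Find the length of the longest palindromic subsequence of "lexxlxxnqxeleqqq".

One longest palindromic subsequence is lexxxxxel (positions 1,2,3,4,6,7,10,11,12); it reads the same forward and backward, and the interval DP gives dp[1][16] = 9.

9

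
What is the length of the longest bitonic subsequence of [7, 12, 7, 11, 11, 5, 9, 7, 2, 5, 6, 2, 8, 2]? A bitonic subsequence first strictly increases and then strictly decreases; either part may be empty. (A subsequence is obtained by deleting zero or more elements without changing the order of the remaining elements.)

One longest bitonic subsequence is 7, 12, 11, 9, 7, 6, 2 (positions 1,2,5,7,8,11,14): it rises to 12 then falls. Length 7 is optimal.

7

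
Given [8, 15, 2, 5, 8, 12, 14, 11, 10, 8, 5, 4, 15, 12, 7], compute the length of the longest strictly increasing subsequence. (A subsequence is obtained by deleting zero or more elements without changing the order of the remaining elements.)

Scanning left to right, the best length ending at each element is: 8→1, 15→2, 2→1, 5→2, 8→3, 12→4, 14→5, 11→4, 10→4, 8→3, 5→2, 4→2, 15→6, 12→5, 7→3.
So the longest increasing subsequence has length 6, e.g. 2, 5, 8, 12, 14, 15.

6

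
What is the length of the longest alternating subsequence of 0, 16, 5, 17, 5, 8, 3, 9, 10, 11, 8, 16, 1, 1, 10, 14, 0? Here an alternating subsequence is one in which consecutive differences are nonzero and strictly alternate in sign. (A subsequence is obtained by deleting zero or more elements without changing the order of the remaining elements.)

Track the best alternating length ending on an up-step vs a down-step at each position: up/down = 1/1, 2/1, 2/3, 4/1, 2/5, 6/5, 2/7, 8/5, 8/5, 8/5, 8/9, 10/5, 2/11, 2/11, 12/11, 12/11, 1/13.
The maximum over both is 13; one such subsequence is 0, 16, 5, 17, 5, 8, 3, 9, 8, 16, 1, 10, 0.

13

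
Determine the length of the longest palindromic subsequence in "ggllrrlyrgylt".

Using dp[i][j] = 2 + dp[i+1][j−1] if the ends match, else max(dp[i+1][j], dp[i][j−1]):
dp[1][13] = 6. A witness is llrrll at positions 3,4,5,6,7,12.

6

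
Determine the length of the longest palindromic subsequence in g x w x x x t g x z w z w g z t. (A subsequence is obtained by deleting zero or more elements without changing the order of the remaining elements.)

One longest palindromic subsequence is gwxxxxwg (positions 1,3,4,5,6,9,13,14); it reads the same forward and backward, and the interval DP gives dp[1][16] = 8.

8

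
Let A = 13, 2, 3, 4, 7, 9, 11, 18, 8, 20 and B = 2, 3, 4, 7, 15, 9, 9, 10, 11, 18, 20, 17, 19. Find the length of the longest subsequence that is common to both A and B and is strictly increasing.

For each value that appears in both, track the longest common increasing run ending there.
The best achievable length is 8; one witness is 2, 3, 4, 7, 9, 11, 18, 20 (A-positions 2,3,4,5,6,7,8,10, B-positions 1,2,3,4,6,9,10,11).

8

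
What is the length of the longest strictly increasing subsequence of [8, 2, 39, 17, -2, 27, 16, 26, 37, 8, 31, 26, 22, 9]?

4

One longest increasing subsequence is 8, 17, 27, 37 (positions 1,4,6,9), of length 4; no longer one exists.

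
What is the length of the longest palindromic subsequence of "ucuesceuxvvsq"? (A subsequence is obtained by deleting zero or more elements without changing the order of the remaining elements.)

5

One longest palindromic subsequence is ueceu (positions 3,4,6,7,8); it reads the same forward and backward, and the interval DP gives dp[1][13] = 5.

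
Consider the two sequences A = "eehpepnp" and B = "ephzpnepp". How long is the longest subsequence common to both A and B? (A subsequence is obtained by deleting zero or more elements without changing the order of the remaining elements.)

Backtracking the LCS table gives one alignment: e (A1,B1) → h (A3,B3) → p (A4,B5) → e (A5,B7) → p (A6,B8) → p (A8,B9).
So the longest common subsequence has length 6.

6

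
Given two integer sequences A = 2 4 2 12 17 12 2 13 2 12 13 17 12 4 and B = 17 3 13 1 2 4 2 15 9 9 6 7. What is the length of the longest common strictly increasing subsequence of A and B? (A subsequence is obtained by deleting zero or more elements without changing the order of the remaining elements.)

A longest common strictly increasing subsequence is 2, 4 (length 2); it appears in order in both A and B, and no longer such subsequence exists.

2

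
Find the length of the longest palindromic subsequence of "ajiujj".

3

One longest palindromic subsequence is jjj (positions 2,5,6); it reads the same forward and backward, and the interval DP gives dp[1][6] = 3.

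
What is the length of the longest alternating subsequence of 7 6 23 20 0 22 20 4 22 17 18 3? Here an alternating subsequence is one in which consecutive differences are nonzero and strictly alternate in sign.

A longest alternating subsequence is 7, 6, 23, 20, 22, 20, 22, 17, 18, 3 (positions 1,2,3,4,6,7,9,10,11,12); its 9 consecutive differences strictly alternate in sign, and length 10 is optimal.

10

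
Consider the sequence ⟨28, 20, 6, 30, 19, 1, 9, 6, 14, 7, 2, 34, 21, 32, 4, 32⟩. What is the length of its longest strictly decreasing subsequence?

6

Let dp[i] be the longest decreasing subsequence ending at position i. Then dp = [1, 2, 3, 1, 3, 4, 4, 5, 4, 5, 6, 1, 2, 2, 6, 2].
The maximum is 6; one witness is 28, 20, 19, 9, 6, 2 at positions 1,2,5,7,8,11.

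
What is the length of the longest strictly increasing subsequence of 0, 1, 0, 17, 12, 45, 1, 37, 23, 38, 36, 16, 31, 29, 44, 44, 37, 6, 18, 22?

6

Scanning left to right, the best length ending at each element is: 0→1, 1→2, 0→1, 17→3, 12→3, 45→4, 1→2, 37→4, 23→4, 38→5, 36→5, 16→4, 31→5, 29→5, 44→6, 44→6, 37→6, 6→3, 18→5, 22→6.
So the longest increasing subsequence has length 6, e.g. 0, 1, 17, 37, 38, 44.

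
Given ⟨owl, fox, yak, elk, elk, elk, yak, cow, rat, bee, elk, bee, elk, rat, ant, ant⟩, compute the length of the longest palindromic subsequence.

Using dp[i][j] = 2 + dp[i+1][j−1] if the ends match, else max(dp[i+1][j], dp[i][j−1]):
dp[1][16] = 5. A witness is rat elk bee elk rat at positions 9,11,12,13,14.

5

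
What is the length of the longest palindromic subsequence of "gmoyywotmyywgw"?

Using dp[i][j] = 2 + dp[i+1][j−1] if the ends match, else max(dp[i+1][j], dp[i][j−1]):
dp[1][14] = 8. A witness is gmoyyomg at positions 1,2,3,4,5,7,9,13.

8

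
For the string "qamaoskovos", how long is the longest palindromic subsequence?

One longest palindromic subsequence is sovos (positions 6,8,9,10,11); it reads the same forward and backward, and the interval DP gives dp[1][11] = 5.

5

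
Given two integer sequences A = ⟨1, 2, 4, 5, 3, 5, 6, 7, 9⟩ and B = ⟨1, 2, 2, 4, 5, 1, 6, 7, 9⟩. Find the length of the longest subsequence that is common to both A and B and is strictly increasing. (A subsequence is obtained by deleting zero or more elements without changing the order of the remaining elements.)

7

A longest common strictly increasing subsequence is 1, 2, 4, 5, 6, 7, 9 (length 7); it appears in order in both A and B, and no longer such subsequence exists.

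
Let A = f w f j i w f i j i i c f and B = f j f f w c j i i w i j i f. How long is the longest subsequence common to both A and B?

A longest common subsequence is fwjiwijif (length 9); the LCS DP confirms no longer common subsequence exists.

9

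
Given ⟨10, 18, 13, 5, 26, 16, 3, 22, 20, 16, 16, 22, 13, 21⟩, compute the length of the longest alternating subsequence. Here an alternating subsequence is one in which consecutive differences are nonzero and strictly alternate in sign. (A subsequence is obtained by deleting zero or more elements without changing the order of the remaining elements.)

10

A longest alternating subsequence is 10, 18, 13, 26, 16, 22, 20, 22, 13, 21 (positions 1,2,3,5,6,8,9,12,13,14); its 9 consecutive differences strictly alternate in sign, and length 10 is optimal.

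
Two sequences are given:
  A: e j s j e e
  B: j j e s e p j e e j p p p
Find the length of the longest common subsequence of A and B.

A longest common subsequence is esjee (length 5); the LCS DP confirms no longer common subsequence exists.

5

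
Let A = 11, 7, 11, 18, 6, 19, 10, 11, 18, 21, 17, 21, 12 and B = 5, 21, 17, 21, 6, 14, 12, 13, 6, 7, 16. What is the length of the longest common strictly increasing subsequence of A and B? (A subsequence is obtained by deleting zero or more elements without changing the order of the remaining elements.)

2

A longest common strictly increasing subsequence is 17, 21 (length 2); it appears in order in both A and B, and no longer such subsequence exists.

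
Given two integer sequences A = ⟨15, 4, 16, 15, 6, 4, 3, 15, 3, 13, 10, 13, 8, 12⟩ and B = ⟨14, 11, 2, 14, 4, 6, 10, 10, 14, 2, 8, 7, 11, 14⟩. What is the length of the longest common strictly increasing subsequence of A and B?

3

A longest common strictly increasing subsequence is 4, 6, 10 (length 3); it appears in order in both A and B, and no longer such subsequence exists.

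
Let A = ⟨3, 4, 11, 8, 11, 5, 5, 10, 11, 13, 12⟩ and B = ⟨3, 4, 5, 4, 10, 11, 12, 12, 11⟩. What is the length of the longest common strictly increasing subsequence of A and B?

6

A longest common strictly increasing subsequence is 3, 4, 5, 10, 11, 12 (length 6); it appears in order in both A and B, and no longer such subsequence exists.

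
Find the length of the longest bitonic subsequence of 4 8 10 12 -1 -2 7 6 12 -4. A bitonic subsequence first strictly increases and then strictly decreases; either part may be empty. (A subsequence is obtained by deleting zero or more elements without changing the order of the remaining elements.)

7

Let inc[i] be the LIS ending at i and dec[i] the longest strictly decreasing subsequence starting at i. inc = [1, 2, 3, 4, 1, 1, 2, 2, 4, 1], dec = [4, 4, 4, 4, 3, 2, 3, 2, 2, 1].
max_i inc[i]+dec[i]−1 = 7, with one witness 4, 8, 10, 12, 7, 6, -4.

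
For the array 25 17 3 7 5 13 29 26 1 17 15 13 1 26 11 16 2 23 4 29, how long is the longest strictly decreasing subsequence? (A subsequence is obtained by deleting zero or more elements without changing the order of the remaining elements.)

One longest decreasing subsequence is 29, 26, 17, 15, 13, 11, 2 (positions 7,8,10,11,12,15,17), of length 7; no longer one exists.

7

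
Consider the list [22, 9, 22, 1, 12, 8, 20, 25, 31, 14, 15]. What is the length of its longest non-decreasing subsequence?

5

Let dp[i] be the longest non-decreasing subsequence ending at position i. Then dp = [1, 1, 2, 1, 2, 2, 3, 4, 5, 3, 4].
The maximum is 5; one witness is 9, 12, 20, 25, 31 at positions 2,5,7,8,9.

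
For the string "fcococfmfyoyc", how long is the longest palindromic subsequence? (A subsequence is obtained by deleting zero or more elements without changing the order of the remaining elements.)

Using dp[i][j] = 2 + dp[i+1][j−1] if the ends match, else max(dp[i+1][j], dp[i][j−1]):
dp[1][13] = 7. A witness is cofmfoc at positions 2,5,7,8,9,11,13.

7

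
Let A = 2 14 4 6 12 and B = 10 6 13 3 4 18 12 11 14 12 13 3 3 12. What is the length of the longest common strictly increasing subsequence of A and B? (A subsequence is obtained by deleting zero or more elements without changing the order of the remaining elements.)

2

For each value that appears in both, track the longest common increasing run ending there.
The best achievable length is 2; one witness is 6, 12 (A-positions 4,5, B-positions 2,7).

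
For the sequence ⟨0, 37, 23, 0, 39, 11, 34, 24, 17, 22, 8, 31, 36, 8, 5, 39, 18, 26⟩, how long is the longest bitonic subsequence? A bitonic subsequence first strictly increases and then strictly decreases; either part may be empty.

8

Let inc[i] be the LIS ending at i and dec[i] the longest strictly decreasing subsequence starting at i. inc = [1, 2, 2, 1, 3, 2, 3, 3, 3, 4, 2, 5, 6, 2, 2, 7, 4, 5], dec = [1, 6, 4, 1, 6, 3, 5, 4, 3, 3, 2, 3, 3, 2, 1, 2, 1, 1].
max_i inc[i]+dec[i]−1 = 8, with one witness 0, 37, 39, 34, 24, 22, 8, 5.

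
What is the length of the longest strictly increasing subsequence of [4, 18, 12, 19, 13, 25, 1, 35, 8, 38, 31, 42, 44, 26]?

One longest increasing subsequence is 4, 18, 19, 25, 35, 38, 42, 44 (positions 1,2,4,6,8,10,12,13), of length 8; no longer one exists.

8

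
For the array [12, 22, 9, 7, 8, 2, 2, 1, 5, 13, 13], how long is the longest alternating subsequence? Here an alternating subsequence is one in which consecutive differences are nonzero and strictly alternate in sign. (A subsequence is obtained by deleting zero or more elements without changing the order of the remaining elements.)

A longest alternating subsequence is 12, 22, 7, 8, 2, 5 (positions 1,2,4,5,6,9); its 5 consecutive differences strictly alternate in sign, and length 6 is optimal.

6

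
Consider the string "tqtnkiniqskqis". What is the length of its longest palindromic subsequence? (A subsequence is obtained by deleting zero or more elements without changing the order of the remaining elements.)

7

One longest palindromic subsequence is qkinikq (positions 2,5,6,7,8,11,12); it reads the same forward and backward, and the interval DP gives dp[1][14] = 7.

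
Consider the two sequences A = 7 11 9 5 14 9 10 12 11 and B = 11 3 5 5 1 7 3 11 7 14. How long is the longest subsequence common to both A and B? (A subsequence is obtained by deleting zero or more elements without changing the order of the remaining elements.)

Backtracking the LCS table gives one alignment: 7 (A1,B6) → 11 (A2,B8) → 14 (A5,B10).
So the longest common subsequence has length 3.

3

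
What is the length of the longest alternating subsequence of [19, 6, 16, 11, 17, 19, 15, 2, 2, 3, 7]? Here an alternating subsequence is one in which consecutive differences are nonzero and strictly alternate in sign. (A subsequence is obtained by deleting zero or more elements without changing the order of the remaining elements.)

Track the best alternating length ending on an up-step vs a down-step at each position: up/down = 1/1, 1/2, 3/2, 3/4, 5/2, 5/1, 5/6, 1/6, 1/6, 7/6, 7/6.
The maximum over both is 7; one such subsequence is 19, 6, 16, 11, 17, 2, 3.

7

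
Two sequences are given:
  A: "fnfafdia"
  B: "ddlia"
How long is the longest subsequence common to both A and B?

A longest common subsequence is dia (length 3); the LCS DP confirms no longer common subsequence exists.

3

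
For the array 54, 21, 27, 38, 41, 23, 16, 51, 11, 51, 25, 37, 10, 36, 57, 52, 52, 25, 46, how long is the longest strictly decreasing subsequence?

Scanning left to right, the best length ending at each element is: 54→1, 21→2, 27→2, 38→2, 41→2, 23→3, 16→4, 51→2, 11→5, 51→2, 25→3, 37→3, 10→6, 36→4, 57→1, 52→2, 52→2, 25→5, 46→3.
So the longest decreasing subsequence has length 6, e.g. 54, 27, 23, 16, 11, 10.

6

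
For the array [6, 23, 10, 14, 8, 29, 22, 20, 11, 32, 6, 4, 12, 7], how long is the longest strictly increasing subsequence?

5

Let dp[i] be the longest increasing subsequence ending at position i. Then dp = [1, 2, 2, 3, 2, 4, 4, 4, 3, 5, 1, 1, 4, 2].
The maximum is 5; one witness is 6, 10, 14, 29, 32 at positions 1,3,4,6,10.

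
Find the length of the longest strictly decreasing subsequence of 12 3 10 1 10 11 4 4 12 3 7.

4

Scanning left to right, the best length ending at each element is: 12→1, 3→2, 10→2, 1→3, 10→2, 11→2, 4→3, 4→3, 12→1, 3→4, 7→3.
So the longest decreasing subsequence has length 4, e.g. 12, 10, 4, 3.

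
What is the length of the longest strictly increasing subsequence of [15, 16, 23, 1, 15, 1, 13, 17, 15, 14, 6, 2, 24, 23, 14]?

4

Scanning left to right, the best length ending at each element is: 15→1, 16→2, 23→3, 1→1, 15→2, 1→1, 13→2, 17→3, 15→3, 14→3, 6→2, 2→2, 24→4, 23→4, 14→3.
So the longest increasing subsequence has length 4, e.g. 15, 16, 23, 24.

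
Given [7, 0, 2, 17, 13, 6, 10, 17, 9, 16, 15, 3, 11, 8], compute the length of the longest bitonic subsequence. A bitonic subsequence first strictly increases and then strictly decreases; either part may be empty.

9

One longest bitonic subsequence is 0, 2, 6, 10, 17, 16, 15, 11, 8 (positions 2,3,6,7,8,10,11,13,14): it rises to 17 then falls. Length 9 is optimal.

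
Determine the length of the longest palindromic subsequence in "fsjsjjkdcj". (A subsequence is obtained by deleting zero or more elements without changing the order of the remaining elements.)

4

Using dp[i][j] = 2 + dp[i+1][j−1] if the ends match, else max(dp[i+1][j], dp[i][j−1]):
dp[1][10] = 4. A witness is jjjj at positions 3,5,6,10.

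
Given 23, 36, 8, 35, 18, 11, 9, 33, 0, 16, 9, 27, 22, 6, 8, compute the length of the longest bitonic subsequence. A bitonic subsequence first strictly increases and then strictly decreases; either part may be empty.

Let inc[i] be the LIS ending at i and dec[i] the longest strictly decreasing subsequence starting at i. inc = [1, 2, 1, 2, 2, 2, 2, 3, 1, 3, 2, 4, 4, 2, 3], dec = [5, 6, 2, 5, 4, 3, 2, 4, 1, 3, 2, 3, 2, 1, 1].
max_i inc[i]+dec[i]−1 = 7, with one witness 23, 36, 35, 33, 27, 22, 8.

7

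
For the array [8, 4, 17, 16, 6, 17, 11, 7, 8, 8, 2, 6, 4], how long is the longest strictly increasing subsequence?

4

Scanning left to right, the best length ending at each element is: 8→1, 4→1, 17→2, 16→2, 6→2, 17→3, 11→3, 7→3, 8→4, 8→4, 2→1, 6→2, 4→2.
So the longest increasing subsequence has length 4, e.g. 4, 6, 7, 8.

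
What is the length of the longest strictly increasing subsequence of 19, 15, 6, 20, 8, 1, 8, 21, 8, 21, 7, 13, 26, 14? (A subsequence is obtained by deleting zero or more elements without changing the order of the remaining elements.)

4

Scanning left to right, the best length ending at each element is: 19→1, 15→1, 6→1, 20→2, 8→2, 1→1, 8→2, 21→3, 8→2, 21→3, 7→2, 13→3, 26→4, 14→4.
So the longest increasing subsequence has length 4, e.g. 19, 20, 21, 26.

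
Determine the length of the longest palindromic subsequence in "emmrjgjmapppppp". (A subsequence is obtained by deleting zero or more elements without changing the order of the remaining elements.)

Using dp[i][j] = 2 + dp[i+1][j−1] if the ends match, else max(dp[i+1][j], dp[i][j−1]):
dp[1][15] = 6. A witness is pppppp at positions 10,11,12,13,14,15.

6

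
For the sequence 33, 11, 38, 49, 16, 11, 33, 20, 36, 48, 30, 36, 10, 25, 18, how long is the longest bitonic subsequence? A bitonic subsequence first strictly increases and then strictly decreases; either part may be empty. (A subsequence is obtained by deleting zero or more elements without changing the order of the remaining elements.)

Let inc[i] be the LIS ending at i and dec[i] the longest strictly decreasing subsequence starting at i. inc = [1, 1, 2, 3, 2, 1, 3, 3, 4, 5, 4, 5, 1, 4, 3], dec = [4, 2, 5, 5, 3, 2, 4, 2, 4, 4, 3, 3, 1, 2, 1].
max_i inc[i]+dec[i]−1 = 8, with one witness 11, 16, 33, 36, 48, 36, 25, 18.

8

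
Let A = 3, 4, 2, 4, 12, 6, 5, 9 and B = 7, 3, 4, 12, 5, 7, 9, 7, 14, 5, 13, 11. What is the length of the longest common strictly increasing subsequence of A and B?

4

For each value that appears in both, track the longest common increasing run ending there.
The best achievable length is 4; one witness is 3, 4, 5, 9 (A-positions 1,2,7,8, B-positions 2,3,5,7).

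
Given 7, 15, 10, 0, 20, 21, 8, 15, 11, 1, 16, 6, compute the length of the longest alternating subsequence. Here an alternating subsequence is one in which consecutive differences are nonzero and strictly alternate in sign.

A longest alternating subsequence is 7, 15, 10, 20, 8, 15, 11, 16, 6 (positions 1,2,3,5,7,8,9,11,12); its 8 consecutive differences strictly alternate in sign, and length 9 is optimal.

9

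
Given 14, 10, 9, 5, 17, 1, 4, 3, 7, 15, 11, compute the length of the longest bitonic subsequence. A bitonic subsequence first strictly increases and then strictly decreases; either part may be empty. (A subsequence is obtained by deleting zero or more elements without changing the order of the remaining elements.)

6

Let inc[i] be the LIS ending at i and dec[i] the longest strictly decreasing subsequence starting at i. inc = [1, 1, 1, 1, 2, 1, 2, 2, 3, 4, 4], dec = [6, 5, 4, 3, 3, 1, 2, 1, 1, 2, 1].
max_i inc[i]+dec[i]−1 = 6, with one witness 14, 10, 9, 5, 4, 3.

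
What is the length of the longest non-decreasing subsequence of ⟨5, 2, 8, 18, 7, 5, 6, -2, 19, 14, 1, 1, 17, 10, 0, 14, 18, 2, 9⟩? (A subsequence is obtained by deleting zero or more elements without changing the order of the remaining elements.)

One longest non-decreasing subsequence is 5, 5, 6, 14, 17, 18 (positions 1,6,7,10,13,17), of length 6; no longer one exists.

6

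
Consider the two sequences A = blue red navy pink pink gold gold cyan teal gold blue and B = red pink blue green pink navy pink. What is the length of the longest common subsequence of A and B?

Backtracking the LCS table gives one alignment: blue (A1,B3) → navy (A3,B6) → pink (A5,B7).
So the longest common subsequence has length 3.

3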